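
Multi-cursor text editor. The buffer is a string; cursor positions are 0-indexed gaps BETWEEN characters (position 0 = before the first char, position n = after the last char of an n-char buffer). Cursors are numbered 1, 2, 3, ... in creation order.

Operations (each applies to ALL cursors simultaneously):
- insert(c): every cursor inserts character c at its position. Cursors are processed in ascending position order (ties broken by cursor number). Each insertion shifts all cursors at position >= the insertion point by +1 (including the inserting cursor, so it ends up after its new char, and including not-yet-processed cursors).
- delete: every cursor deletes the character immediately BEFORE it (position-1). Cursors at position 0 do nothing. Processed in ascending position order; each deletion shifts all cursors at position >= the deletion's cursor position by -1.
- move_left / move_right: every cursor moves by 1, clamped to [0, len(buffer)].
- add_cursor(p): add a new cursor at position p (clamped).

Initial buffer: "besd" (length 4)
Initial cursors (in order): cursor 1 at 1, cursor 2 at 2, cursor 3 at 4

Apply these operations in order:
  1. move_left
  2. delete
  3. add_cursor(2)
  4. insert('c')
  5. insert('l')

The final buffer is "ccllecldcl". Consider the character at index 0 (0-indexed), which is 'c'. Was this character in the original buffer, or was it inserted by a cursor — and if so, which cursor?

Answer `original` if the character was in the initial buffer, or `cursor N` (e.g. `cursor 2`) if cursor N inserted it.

Answer: cursor 1

Derivation:
After op 1 (move_left): buffer="besd" (len 4), cursors c1@0 c2@1 c3@3, authorship ....
After op 2 (delete): buffer="ed" (len 2), cursors c1@0 c2@0 c3@1, authorship ..
After op 3 (add_cursor(2)): buffer="ed" (len 2), cursors c1@0 c2@0 c3@1 c4@2, authorship ..
After op 4 (insert('c')): buffer="ccecdc" (len 6), cursors c1@2 c2@2 c3@4 c4@6, authorship 12.3.4
After op 5 (insert('l')): buffer="ccllecldcl" (len 10), cursors c1@4 c2@4 c3@7 c4@10, authorship 1212.33.44
Authorship (.=original, N=cursor N): 1 2 1 2 . 3 3 . 4 4
Index 0: author = 1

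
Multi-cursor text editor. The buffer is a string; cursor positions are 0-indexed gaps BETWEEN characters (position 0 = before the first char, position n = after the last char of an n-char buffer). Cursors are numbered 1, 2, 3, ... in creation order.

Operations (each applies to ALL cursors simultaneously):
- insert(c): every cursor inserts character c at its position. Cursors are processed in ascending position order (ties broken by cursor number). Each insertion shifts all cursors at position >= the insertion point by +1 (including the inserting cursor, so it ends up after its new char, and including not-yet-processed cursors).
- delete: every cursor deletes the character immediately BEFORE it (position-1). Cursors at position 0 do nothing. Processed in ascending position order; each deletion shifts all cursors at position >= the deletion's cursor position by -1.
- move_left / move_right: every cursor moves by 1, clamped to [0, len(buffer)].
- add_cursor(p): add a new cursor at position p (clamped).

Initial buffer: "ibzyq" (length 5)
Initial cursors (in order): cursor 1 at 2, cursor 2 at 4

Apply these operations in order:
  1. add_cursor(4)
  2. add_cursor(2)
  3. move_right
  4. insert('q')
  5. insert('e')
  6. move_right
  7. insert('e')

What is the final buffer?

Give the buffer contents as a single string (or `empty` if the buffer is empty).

Answer: ibzqqeeyeeqqqeeee

Derivation:
After op 1 (add_cursor(4)): buffer="ibzyq" (len 5), cursors c1@2 c2@4 c3@4, authorship .....
After op 2 (add_cursor(2)): buffer="ibzyq" (len 5), cursors c1@2 c4@2 c2@4 c3@4, authorship .....
After op 3 (move_right): buffer="ibzyq" (len 5), cursors c1@3 c4@3 c2@5 c3@5, authorship .....
After op 4 (insert('q')): buffer="ibzqqyqqq" (len 9), cursors c1@5 c4@5 c2@9 c3@9, authorship ...14..23
After op 5 (insert('e')): buffer="ibzqqeeyqqqee" (len 13), cursors c1@7 c4@7 c2@13 c3@13, authorship ...1414..2323
After op 6 (move_right): buffer="ibzqqeeyqqqee" (len 13), cursors c1@8 c4@8 c2@13 c3@13, authorship ...1414..2323
After op 7 (insert('e')): buffer="ibzqqeeyeeqqqeeee" (len 17), cursors c1@10 c4@10 c2@17 c3@17, authorship ...1414.14.232323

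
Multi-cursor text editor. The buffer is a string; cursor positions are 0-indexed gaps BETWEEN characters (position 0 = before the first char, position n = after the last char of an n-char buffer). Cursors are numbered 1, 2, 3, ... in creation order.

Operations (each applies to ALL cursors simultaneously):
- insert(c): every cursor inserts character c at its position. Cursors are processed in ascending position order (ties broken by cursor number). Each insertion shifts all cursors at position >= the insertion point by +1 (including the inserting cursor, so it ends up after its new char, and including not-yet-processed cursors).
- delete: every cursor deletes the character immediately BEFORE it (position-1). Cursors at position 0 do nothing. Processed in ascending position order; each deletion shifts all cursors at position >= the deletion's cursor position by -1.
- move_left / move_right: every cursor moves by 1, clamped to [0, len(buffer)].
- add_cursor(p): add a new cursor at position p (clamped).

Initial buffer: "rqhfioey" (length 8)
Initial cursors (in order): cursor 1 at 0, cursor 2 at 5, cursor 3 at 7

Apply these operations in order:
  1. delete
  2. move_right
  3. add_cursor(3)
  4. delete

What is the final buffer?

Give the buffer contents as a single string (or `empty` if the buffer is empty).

Answer: qf

Derivation:
After op 1 (delete): buffer="rqhfoy" (len 6), cursors c1@0 c2@4 c3@5, authorship ......
After op 2 (move_right): buffer="rqhfoy" (len 6), cursors c1@1 c2@5 c3@6, authorship ......
After op 3 (add_cursor(3)): buffer="rqhfoy" (len 6), cursors c1@1 c4@3 c2@5 c3@6, authorship ......
After op 4 (delete): buffer="qf" (len 2), cursors c1@0 c4@1 c2@2 c3@2, authorship ..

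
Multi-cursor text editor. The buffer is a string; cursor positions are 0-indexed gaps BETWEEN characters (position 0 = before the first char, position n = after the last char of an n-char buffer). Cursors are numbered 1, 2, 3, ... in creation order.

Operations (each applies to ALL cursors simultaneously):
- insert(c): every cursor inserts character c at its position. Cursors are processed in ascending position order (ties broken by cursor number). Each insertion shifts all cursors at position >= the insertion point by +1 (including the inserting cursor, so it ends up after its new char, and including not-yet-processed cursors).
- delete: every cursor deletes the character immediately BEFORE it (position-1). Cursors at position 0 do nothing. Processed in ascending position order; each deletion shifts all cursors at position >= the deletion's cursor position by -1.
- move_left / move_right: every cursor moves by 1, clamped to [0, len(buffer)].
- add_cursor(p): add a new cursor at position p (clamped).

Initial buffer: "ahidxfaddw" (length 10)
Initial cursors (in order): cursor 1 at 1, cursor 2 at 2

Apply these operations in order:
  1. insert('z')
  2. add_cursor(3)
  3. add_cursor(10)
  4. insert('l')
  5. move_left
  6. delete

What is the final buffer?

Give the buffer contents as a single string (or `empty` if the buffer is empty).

After op 1 (insert('z')): buffer="azhzidxfaddw" (len 12), cursors c1@2 c2@4, authorship .1.2........
After op 2 (add_cursor(3)): buffer="azhzidxfaddw" (len 12), cursors c1@2 c3@3 c2@4, authorship .1.2........
After op 3 (add_cursor(10)): buffer="azhzidxfaddw" (len 12), cursors c1@2 c3@3 c2@4 c4@10, authorship .1.2........
After op 4 (insert('l')): buffer="azlhlzlidxfadldw" (len 16), cursors c1@3 c3@5 c2@7 c4@14, authorship .11.322......4..
After op 5 (move_left): buffer="azlhlzlidxfadldw" (len 16), cursors c1@2 c3@4 c2@6 c4@13, authorship .11.322......4..
After op 6 (delete): buffer="alllidxfaldw" (len 12), cursors c1@1 c3@2 c2@3 c4@9, authorship .132.....4..

Answer: alllidxfaldw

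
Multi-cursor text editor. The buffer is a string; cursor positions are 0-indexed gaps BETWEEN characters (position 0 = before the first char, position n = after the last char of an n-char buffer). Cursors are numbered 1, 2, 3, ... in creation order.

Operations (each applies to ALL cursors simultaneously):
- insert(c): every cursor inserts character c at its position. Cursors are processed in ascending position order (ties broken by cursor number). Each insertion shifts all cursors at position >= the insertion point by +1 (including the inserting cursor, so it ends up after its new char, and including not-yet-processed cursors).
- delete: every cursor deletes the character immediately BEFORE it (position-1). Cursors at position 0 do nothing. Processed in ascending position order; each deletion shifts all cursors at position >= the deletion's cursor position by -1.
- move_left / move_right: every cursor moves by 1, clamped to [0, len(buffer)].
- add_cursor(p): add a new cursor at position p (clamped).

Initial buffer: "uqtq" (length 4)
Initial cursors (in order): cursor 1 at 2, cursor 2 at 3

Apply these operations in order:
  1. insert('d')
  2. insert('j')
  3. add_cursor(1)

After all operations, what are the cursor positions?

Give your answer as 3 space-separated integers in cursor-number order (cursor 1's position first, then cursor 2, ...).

Answer: 4 7 1

Derivation:
After op 1 (insert('d')): buffer="uqdtdq" (len 6), cursors c1@3 c2@5, authorship ..1.2.
After op 2 (insert('j')): buffer="uqdjtdjq" (len 8), cursors c1@4 c2@7, authorship ..11.22.
After op 3 (add_cursor(1)): buffer="uqdjtdjq" (len 8), cursors c3@1 c1@4 c2@7, authorship ..11.22.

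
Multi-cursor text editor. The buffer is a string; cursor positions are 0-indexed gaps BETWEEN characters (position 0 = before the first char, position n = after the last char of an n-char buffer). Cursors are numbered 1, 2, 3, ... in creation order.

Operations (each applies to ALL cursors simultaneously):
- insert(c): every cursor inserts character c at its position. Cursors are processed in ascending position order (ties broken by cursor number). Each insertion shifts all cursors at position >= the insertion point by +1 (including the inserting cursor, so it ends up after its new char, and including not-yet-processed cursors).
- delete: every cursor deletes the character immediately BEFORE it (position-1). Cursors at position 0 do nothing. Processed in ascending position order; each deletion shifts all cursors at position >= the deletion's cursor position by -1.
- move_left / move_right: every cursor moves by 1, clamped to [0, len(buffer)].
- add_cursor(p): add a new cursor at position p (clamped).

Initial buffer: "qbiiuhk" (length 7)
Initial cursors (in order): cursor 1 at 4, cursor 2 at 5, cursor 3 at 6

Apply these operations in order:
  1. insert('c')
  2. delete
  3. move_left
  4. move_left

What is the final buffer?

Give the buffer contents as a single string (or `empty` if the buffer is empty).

Answer: qbiiuhk

Derivation:
After op 1 (insert('c')): buffer="qbiicuchck" (len 10), cursors c1@5 c2@7 c3@9, authorship ....1.2.3.
After op 2 (delete): buffer="qbiiuhk" (len 7), cursors c1@4 c2@5 c3@6, authorship .......
After op 3 (move_left): buffer="qbiiuhk" (len 7), cursors c1@3 c2@4 c3@5, authorship .......
After op 4 (move_left): buffer="qbiiuhk" (len 7), cursors c1@2 c2@3 c3@4, authorship .......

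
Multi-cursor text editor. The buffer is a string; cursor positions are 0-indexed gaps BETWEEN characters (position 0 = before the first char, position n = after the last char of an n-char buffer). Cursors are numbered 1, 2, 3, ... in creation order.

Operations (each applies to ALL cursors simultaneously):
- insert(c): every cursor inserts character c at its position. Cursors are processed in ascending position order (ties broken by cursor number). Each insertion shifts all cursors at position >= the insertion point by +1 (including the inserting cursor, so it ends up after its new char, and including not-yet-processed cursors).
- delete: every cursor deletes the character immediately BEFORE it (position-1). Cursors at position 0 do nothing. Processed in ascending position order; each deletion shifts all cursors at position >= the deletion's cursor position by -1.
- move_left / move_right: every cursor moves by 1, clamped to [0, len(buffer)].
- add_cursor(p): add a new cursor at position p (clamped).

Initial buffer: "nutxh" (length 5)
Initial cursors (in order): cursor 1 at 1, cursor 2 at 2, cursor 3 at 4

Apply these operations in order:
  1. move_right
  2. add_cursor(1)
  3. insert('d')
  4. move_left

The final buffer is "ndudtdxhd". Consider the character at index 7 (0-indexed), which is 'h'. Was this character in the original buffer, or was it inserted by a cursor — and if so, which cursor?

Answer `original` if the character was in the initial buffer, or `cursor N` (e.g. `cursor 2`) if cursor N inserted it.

Answer: original

Derivation:
After op 1 (move_right): buffer="nutxh" (len 5), cursors c1@2 c2@3 c3@5, authorship .....
After op 2 (add_cursor(1)): buffer="nutxh" (len 5), cursors c4@1 c1@2 c2@3 c3@5, authorship .....
After op 3 (insert('d')): buffer="ndudtdxhd" (len 9), cursors c4@2 c1@4 c2@6 c3@9, authorship .4.1.2..3
After op 4 (move_left): buffer="ndudtdxhd" (len 9), cursors c4@1 c1@3 c2@5 c3@8, authorship .4.1.2..3
Authorship (.=original, N=cursor N): . 4 . 1 . 2 . . 3
Index 7: author = original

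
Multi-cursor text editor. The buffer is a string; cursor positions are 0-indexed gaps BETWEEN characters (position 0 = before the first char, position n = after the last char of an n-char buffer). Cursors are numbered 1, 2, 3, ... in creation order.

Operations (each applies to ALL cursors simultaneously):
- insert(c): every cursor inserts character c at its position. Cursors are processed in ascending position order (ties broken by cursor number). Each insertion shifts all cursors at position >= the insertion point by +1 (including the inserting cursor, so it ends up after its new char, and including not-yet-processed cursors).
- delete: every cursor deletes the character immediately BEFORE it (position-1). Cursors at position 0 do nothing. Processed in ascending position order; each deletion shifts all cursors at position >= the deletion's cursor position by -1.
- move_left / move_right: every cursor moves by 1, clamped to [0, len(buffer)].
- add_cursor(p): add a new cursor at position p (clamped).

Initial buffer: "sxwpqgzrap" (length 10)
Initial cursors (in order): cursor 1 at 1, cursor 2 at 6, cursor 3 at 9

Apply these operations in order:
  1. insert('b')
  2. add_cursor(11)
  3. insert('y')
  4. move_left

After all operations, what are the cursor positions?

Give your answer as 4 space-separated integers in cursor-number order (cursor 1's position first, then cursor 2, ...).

After op 1 (insert('b')): buffer="sbxwpqgbzrabp" (len 13), cursors c1@2 c2@8 c3@12, authorship .1.....2...3.
After op 2 (add_cursor(11)): buffer="sbxwpqgbzrabp" (len 13), cursors c1@2 c2@8 c4@11 c3@12, authorship .1.....2...3.
After op 3 (insert('y')): buffer="sbyxwpqgbyzraybyp" (len 17), cursors c1@3 c2@10 c4@14 c3@16, authorship .11.....22...433.
After op 4 (move_left): buffer="sbyxwpqgbyzraybyp" (len 17), cursors c1@2 c2@9 c4@13 c3@15, authorship .11.....22...433.

Answer: 2 9 15 13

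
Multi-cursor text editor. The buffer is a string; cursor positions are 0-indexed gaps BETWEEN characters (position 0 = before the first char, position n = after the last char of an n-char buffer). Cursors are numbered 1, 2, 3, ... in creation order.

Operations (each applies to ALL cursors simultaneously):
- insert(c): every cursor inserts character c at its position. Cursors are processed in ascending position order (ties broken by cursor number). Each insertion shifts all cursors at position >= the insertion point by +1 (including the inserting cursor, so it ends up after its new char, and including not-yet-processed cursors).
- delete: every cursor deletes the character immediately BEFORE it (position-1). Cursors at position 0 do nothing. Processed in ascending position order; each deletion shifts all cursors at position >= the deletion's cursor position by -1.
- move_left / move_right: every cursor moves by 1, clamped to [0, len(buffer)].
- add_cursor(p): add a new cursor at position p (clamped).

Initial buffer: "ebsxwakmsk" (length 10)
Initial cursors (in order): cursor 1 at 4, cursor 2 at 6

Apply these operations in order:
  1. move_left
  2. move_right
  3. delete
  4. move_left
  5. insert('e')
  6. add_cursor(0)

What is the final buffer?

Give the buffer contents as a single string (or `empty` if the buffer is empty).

After op 1 (move_left): buffer="ebsxwakmsk" (len 10), cursors c1@3 c2@5, authorship ..........
After op 2 (move_right): buffer="ebsxwakmsk" (len 10), cursors c1@4 c2@6, authorship ..........
After op 3 (delete): buffer="ebswkmsk" (len 8), cursors c1@3 c2@4, authorship ........
After op 4 (move_left): buffer="ebswkmsk" (len 8), cursors c1@2 c2@3, authorship ........
After op 5 (insert('e')): buffer="ebesewkmsk" (len 10), cursors c1@3 c2@5, authorship ..1.2.....
After op 6 (add_cursor(0)): buffer="ebesewkmsk" (len 10), cursors c3@0 c1@3 c2@5, authorship ..1.2.....

Answer: ebesewkmsk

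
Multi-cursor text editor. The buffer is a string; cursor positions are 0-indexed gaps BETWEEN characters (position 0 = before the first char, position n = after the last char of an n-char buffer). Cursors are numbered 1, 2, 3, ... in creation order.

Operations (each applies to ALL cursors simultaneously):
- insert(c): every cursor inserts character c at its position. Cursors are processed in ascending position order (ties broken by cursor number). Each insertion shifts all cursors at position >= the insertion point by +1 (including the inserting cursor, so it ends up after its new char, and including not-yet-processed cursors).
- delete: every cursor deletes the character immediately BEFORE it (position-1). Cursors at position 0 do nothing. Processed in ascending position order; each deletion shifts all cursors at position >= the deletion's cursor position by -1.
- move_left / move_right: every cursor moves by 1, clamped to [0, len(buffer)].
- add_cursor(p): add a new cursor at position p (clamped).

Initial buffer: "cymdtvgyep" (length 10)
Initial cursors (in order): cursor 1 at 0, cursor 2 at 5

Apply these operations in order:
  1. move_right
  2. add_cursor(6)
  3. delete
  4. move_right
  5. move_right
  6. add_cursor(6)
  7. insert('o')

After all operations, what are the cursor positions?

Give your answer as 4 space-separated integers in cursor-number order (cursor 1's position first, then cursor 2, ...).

Answer: 3 8 8 10

Derivation:
After op 1 (move_right): buffer="cymdtvgyep" (len 10), cursors c1@1 c2@6, authorship ..........
After op 2 (add_cursor(6)): buffer="cymdtvgyep" (len 10), cursors c1@1 c2@6 c3@6, authorship ..........
After op 3 (delete): buffer="ymdgyep" (len 7), cursors c1@0 c2@3 c3@3, authorship .......
After op 4 (move_right): buffer="ymdgyep" (len 7), cursors c1@1 c2@4 c3@4, authorship .......
After op 5 (move_right): buffer="ymdgyep" (len 7), cursors c1@2 c2@5 c3@5, authorship .......
After op 6 (add_cursor(6)): buffer="ymdgyep" (len 7), cursors c1@2 c2@5 c3@5 c4@6, authorship .......
After op 7 (insert('o')): buffer="ymodgyooeop" (len 11), cursors c1@3 c2@8 c3@8 c4@10, authorship ..1...23.4.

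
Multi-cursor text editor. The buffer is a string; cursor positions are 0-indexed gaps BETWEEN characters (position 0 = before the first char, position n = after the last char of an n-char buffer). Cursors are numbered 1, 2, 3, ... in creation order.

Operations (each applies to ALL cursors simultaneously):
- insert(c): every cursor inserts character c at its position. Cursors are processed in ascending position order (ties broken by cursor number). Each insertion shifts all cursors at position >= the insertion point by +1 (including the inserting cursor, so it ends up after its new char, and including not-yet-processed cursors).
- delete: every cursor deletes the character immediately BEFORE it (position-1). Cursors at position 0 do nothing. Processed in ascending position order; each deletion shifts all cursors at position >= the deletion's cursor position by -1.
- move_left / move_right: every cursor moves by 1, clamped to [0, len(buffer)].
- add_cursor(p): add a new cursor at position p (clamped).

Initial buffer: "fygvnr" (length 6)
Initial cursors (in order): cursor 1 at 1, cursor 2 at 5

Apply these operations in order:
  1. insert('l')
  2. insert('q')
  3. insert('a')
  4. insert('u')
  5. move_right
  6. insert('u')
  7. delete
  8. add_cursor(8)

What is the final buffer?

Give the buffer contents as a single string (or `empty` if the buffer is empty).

After op 1 (insert('l')): buffer="flygvnlr" (len 8), cursors c1@2 c2@7, authorship .1....2.
After op 2 (insert('q')): buffer="flqygvnlqr" (len 10), cursors c1@3 c2@9, authorship .11....22.
After op 3 (insert('a')): buffer="flqaygvnlqar" (len 12), cursors c1@4 c2@11, authorship .111....222.
After op 4 (insert('u')): buffer="flqauygvnlqaur" (len 14), cursors c1@5 c2@13, authorship .1111....2222.
After op 5 (move_right): buffer="flqauygvnlqaur" (len 14), cursors c1@6 c2@14, authorship .1111....2222.
After op 6 (insert('u')): buffer="flqauyugvnlqauru" (len 16), cursors c1@7 c2@16, authorship .1111.1...2222.2
After op 7 (delete): buffer="flqauygvnlqaur" (len 14), cursors c1@6 c2@14, authorship .1111....2222.
After op 8 (add_cursor(8)): buffer="flqauygvnlqaur" (len 14), cursors c1@6 c3@8 c2@14, authorship .1111....2222.

Answer: flqauygvnlqaur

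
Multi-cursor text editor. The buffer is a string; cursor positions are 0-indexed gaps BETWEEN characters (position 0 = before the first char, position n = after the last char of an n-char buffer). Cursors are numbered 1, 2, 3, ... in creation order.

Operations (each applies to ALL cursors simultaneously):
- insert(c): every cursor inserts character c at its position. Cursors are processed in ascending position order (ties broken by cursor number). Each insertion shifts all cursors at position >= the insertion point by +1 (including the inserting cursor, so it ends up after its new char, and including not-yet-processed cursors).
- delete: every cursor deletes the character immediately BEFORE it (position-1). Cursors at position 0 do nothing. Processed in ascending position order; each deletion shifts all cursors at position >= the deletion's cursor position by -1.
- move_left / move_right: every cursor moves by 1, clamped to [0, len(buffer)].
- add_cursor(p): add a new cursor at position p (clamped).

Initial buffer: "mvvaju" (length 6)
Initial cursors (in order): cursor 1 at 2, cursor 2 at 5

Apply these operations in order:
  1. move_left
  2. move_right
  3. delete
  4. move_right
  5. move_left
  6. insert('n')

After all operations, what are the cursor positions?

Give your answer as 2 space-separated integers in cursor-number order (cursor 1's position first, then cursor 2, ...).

After op 1 (move_left): buffer="mvvaju" (len 6), cursors c1@1 c2@4, authorship ......
After op 2 (move_right): buffer="mvvaju" (len 6), cursors c1@2 c2@5, authorship ......
After op 3 (delete): buffer="mvau" (len 4), cursors c1@1 c2@3, authorship ....
After op 4 (move_right): buffer="mvau" (len 4), cursors c1@2 c2@4, authorship ....
After op 5 (move_left): buffer="mvau" (len 4), cursors c1@1 c2@3, authorship ....
After op 6 (insert('n')): buffer="mnvanu" (len 6), cursors c1@2 c2@5, authorship .1..2.

Answer: 2 5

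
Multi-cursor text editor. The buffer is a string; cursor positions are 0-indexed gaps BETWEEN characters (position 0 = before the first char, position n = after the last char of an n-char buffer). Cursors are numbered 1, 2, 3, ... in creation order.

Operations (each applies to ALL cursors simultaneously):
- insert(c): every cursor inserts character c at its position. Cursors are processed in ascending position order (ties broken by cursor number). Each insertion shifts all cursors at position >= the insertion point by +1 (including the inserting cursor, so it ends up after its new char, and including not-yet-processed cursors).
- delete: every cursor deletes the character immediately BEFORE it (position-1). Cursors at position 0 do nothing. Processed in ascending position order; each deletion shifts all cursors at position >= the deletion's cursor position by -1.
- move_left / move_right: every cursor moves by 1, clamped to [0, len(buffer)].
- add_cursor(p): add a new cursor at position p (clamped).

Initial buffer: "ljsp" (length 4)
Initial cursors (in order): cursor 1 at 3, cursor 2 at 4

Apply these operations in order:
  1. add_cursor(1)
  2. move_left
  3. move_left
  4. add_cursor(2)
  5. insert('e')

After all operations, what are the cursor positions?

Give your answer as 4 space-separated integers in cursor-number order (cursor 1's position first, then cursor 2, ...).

Answer: 3 6 1 6

Derivation:
After op 1 (add_cursor(1)): buffer="ljsp" (len 4), cursors c3@1 c1@3 c2@4, authorship ....
After op 2 (move_left): buffer="ljsp" (len 4), cursors c3@0 c1@2 c2@3, authorship ....
After op 3 (move_left): buffer="ljsp" (len 4), cursors c3@0 c1@1 c2@2, authorship ....
After op 4 (add_cursor(2)): buffer="ljsp" (len 4), cursors c3@0 c1@1 c2@2 c4@2, authorship ....
After op 5 (insert('e')): buffer="elejeesp" (len 8), cursors c3@1 c1@3 c2@6 c4@6, authorship 3.1.24..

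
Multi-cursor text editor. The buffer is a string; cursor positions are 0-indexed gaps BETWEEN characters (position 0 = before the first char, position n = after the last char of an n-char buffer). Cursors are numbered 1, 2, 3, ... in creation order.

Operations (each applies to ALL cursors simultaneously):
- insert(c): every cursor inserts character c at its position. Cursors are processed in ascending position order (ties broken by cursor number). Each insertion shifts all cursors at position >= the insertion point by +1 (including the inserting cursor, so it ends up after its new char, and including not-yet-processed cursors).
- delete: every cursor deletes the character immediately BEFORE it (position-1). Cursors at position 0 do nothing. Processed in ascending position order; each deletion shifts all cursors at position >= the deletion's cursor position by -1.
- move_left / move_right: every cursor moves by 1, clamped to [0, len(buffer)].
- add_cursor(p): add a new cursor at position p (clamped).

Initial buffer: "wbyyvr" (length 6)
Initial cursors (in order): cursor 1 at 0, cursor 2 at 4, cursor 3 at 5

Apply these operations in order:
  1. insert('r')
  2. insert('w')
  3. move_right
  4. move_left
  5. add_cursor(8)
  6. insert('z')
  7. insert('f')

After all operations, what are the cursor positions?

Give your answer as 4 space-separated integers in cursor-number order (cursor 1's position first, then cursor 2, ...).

Answer: 4 14 19 14

Derivation:
After op 1 (insert('r')): buffer="rwbyyrvrr" (len 9), cursors c1@1 c2@6 c3@8, authorship 1....2.3.
After op 2 (insert('w')): buffer="rwwbyyrwvrwr" (len 12), cursors c1@2 c2@8 c3@11, authorship 11....22.33.
After op 3 (move_right): buffer="rwwbyyrwvrwr" (len 12), cursors c1@3 c2@9 c3@12, authorship 11....22.33.
After op 4 (move_left): buffer="rwwbyyrwvrwr" (len 12), cursors c1@2 c2@8 c3@11, authorship 11....22.33.
After op 5 (add_cursor(8)): buffer="rwwbyyrwvrwr" (len 12), cursors c1@2 c2@8 c4@8 c3@11, authorship 11....22.33.
After op 6 (insert('z')): buffer="rwzwbyyrwzzvrwzr" (len 16), cursors c1@3 c2@11 c4@11 c3@15, authorship 111....2224.333.
After op 7 (insert('f')): buffer="rwzfwbyyrwzzffvrwzfr" (len 20), cursors c1@4 c2@14 c4@14 c3@19, authorship 1111....222424.3333.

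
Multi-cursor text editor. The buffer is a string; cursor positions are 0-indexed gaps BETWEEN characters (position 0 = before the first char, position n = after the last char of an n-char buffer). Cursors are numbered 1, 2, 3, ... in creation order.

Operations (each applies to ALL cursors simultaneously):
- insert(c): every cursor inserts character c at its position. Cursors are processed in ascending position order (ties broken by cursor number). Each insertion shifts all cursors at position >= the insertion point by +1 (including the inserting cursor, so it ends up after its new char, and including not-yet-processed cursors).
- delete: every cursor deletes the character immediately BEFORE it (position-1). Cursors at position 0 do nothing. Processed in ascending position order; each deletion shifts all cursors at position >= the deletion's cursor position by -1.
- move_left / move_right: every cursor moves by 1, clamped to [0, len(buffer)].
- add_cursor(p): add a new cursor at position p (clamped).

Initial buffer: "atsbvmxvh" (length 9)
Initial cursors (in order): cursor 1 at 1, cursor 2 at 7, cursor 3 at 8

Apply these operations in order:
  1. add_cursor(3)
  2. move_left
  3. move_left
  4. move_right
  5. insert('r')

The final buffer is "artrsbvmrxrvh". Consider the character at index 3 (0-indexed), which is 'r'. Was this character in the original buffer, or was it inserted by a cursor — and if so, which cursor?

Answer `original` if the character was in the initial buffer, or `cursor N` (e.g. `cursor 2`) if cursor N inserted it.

After op 1 (add_cursor(3)): buffer="atsbvmxvh" (len 9), cursors c1@1 c4@3 c2@7 c3@8, authorship .........
After op 2 (move_left): buffer="atsbvmxvh" (len 9), cursors c1@0 c4@2 c2@6 c3@7, authorship .........
After op 3 (move_left): buffer="atsbvmxvh" (len 9), cursors c1@0 c4@1 c2@5 c3@6, authorship .........
After op 4 (move_right): buffer="atsbvmxvh" (len 9), cursors c1@1 c4@2 c2@6 c3@7, authorship .........
After op 5 (insert('r')): buffer="artrsbvmrxrvh" (len 13), cursors c1@2 c4@4 c2@9 c3@11, authorship .1.4....2.3..
Authorship (.=original, N=cursor N): . 1 . 4 . . . . 2 . 3 . .
Index 3: author = 4

Answer: cursor 4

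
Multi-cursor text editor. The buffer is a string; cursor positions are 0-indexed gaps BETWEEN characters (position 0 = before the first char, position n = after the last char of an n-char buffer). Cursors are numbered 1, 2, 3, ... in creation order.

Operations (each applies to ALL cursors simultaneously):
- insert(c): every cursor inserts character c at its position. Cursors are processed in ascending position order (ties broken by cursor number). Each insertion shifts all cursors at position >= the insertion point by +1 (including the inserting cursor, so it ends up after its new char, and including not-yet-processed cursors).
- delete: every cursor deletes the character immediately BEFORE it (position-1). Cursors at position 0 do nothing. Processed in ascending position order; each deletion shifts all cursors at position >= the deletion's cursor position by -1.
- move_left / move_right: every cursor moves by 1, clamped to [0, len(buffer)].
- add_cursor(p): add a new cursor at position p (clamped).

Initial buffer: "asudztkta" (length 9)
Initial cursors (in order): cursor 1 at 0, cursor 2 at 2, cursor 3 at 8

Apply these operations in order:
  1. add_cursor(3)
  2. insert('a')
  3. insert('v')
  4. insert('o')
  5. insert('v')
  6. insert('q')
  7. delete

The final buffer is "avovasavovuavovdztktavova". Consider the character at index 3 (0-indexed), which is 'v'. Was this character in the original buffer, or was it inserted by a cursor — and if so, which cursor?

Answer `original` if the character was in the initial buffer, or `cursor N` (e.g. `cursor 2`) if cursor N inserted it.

After op 1 (add_cursor(3)): buffer="asudztkta" (len 9), cursors c1@0 c2@2 c4@3 c3@8, authorship .........
After op 2 (insert('a')): buffer="aasauadztktaa" (len 13), cursors c1@1 c2@4 c4@6 c3@12, authorship 1..2.4.....3.
After op 3 (insert('v')): buffer="avasavuavdztktava" (len 17), cursors c1@2 c2@6 c4@9 c3@16, authorship 11..22.44.....33.
After op 4 (insert('o')): buffer="avoasavouavodztktavoa" (len 21), cursors c1@3 c2@8 c4@12 c3@20, authorship 111..222.444.....333.
After op 5 (insert('v')): buffer="avovasavovuavovdztktavova" (len 25), cursors c1@4 c2@10 c4@15 c3@24, authorship 1111..2222.4444.....3333.
After op 6 (insert('q')): buffer="avovqasavovquavovqdztktavovqa" (len 29), cursors c1@5 c2@12 c4@18 c3@28, authorship 11111..22222.44444.....33333.
After op 7 (delete): buffer="avovasavovuavovdztktavova" (len 25), cursors c1@4 c2@10 c4@15 c3@24, authorship 1111..2222.4444.....3333.
Authorship (.=original, N=cursor N): 1 1 1 1 . . 2 2 2 2 . 4 4 4 4 . . . . . 3 3 3 3 .
Index 3: author = 1

Answer: cursor 1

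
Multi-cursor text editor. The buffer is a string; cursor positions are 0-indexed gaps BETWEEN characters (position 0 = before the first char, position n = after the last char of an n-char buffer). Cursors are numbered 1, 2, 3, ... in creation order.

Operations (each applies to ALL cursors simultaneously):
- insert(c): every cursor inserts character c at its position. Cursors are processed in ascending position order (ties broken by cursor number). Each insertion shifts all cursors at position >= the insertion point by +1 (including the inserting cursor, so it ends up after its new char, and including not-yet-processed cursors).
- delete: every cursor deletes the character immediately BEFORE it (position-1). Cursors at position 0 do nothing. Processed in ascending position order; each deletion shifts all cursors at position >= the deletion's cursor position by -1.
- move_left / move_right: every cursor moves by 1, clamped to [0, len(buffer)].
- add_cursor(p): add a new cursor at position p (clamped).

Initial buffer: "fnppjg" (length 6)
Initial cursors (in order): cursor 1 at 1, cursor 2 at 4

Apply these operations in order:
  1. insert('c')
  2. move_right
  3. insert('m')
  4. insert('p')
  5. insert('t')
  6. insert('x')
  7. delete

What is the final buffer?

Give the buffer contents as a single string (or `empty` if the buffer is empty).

After op 1 (insert('c')): buffer="fcnppcjg" (len 8), cursors c1@2 c2@6, authorship .1...2..
After op 2 (move_right): buffer="fcnppcjg" (len 8), cursors c1@3 c2@7, authorship .1...2..
After op 3 (insert('m')): buffer="fcnmppcjmg" (len 10), cursors c1@4 c2@9, authorship .1.1..2.2.
After op 4 (insert('p')): buffer="fcnmpppcjmpg" (len 12), cursors c1@5 c2@11, authorship .1.11..2.22.
After op 5 (insert('t')): buffer="fcnmptppcjmptg" (len 14), cursors c1@6 c2@13, authorship .1.111..2.222.
After op 6 (insert('x')): buffer="fcnmptxppcjmptxg" (len 16), cursors c1@7 c2@15, authorship .1.1111..2.2222.
After op 7 (delete): buffer="fcnmptppcjmptg" (len 14), cursors c1@6 c2@13, authorship .1.111..2.222.

Answer: fcnmptppcjmptg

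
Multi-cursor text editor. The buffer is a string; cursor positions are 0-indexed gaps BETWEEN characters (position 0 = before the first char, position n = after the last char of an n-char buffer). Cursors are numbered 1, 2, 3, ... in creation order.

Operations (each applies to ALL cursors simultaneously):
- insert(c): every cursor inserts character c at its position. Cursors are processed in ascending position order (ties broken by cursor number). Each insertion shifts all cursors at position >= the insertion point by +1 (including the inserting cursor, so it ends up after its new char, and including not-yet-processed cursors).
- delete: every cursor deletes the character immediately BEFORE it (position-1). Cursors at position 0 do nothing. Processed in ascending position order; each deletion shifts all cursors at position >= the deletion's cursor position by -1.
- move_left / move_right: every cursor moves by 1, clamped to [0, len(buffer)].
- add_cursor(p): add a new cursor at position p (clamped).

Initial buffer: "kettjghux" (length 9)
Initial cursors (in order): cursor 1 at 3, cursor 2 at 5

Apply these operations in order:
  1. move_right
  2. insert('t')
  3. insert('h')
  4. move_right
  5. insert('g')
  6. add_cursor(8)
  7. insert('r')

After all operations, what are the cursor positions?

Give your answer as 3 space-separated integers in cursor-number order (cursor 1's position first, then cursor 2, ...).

Answer: 10 16 10

Derivation:
After op 1 (move_right): buffer="kettjghux" (len 9), cursors c1@4 c2@6, authorship .........
After op 2 (insert('t')): buffer="ketttjgthux" (len 11), cursors c1@5 c2@8, authorship ....1..2...
After op 3 (insert('h')): buffer="kettthjgthhux" (len 13), cursors c1@6 c2@10, authorship ....11..22...
After op 4 (move_right): buffer="kettthjgthhux" (len 13), cursors c1@7 c2@11, authorship ....11..22...
After op 5 (insert('g')): buffer="kettthjggthhgux" (len 15), cursors c1@8 c2@13, authorship ....11.1.22.2..
After op 6 (add_cursor(8)): buffer="kettthjggthhgux" (len 15), cursors c1@8 c3@8 c2@13, authorship ....11.1.22.2..
After op 7 (insert('r')): buffer="kettthjgrrgthhgrux" (len 18), cursors c1@10 c3@10 c2@16, authorship ....11.113.22.22..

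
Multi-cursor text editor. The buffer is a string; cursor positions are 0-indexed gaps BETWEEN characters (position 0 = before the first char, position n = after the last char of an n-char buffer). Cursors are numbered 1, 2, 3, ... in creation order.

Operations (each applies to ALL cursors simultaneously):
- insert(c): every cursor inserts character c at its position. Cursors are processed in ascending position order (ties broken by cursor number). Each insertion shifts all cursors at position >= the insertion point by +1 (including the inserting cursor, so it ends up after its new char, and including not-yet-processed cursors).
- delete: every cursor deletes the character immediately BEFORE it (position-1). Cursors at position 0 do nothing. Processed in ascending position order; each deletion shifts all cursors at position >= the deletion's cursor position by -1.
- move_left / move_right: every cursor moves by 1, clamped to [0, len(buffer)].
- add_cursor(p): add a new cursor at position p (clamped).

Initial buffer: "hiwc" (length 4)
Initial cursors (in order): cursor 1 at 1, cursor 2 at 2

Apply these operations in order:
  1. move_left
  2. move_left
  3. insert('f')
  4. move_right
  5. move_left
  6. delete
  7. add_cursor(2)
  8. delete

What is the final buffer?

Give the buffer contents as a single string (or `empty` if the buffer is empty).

After op 1 (move_left): buffer="hiwc" (len 4), cursors c1@0 c2@1, authorship ....
After op 2 (move_left): buffer="hiwc" (len 4), cursors c1@0 c2@0, authorship ....
After op 3 (insert('f')): buffer="ffhiwc" (len 6), cursors c1@2 c2@2, authorship 12....
After op 4 (move_right): buffer="ffhiwc" (len 6), cursors c1@3 c2@3, authorship 12....
After op 5 (move_left): buffer="ffhiwc" (len 6), cursors c1@2 c2@2, authorship 12....
After op 6 (delete): buffer="hiwc" (len 4), cursors c1@0 c2@0, authorship ....
After op 7 (add_cursor(2)): buffer="hiwc" (len 4), cursors c1@0 c2@0 c3@2, authorship ....
After op 8 (delete): buffer="hwc" (len 3), cursors c1@0 c2@0 c3@1, authorship ...

Answer: hwc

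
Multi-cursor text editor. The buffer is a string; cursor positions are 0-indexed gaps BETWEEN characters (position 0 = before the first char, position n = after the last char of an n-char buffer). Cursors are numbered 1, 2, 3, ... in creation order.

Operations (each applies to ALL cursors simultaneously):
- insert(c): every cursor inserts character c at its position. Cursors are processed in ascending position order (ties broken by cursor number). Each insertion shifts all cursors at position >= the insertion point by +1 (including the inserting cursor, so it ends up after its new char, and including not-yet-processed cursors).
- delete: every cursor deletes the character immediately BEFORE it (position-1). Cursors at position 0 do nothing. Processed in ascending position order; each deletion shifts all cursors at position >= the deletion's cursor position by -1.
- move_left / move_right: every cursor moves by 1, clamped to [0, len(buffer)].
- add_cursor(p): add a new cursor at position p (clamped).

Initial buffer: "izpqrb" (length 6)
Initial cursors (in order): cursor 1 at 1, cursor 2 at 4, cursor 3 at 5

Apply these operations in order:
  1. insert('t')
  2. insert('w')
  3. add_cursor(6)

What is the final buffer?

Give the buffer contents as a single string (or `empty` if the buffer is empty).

After op 1 (insert('t')): buffer="itzpqtrtb" (len 9), cursors c1@2 c2@6 c3@8, authorship .1...2.3.
After op 2 (insert('w')): buffer="itwzpqtwrtwb" (len 12), cursors c1@3 c2@8 c3@11, authorship .11...22.33.
After op 3 (add_cursor(6)): buffer="itwzpqtwrtwb" (len 12), cursors c1@3 c4@6 c2@8 c3@11, authorship .11...22.33.

Answer: itwzpqtwrtwb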